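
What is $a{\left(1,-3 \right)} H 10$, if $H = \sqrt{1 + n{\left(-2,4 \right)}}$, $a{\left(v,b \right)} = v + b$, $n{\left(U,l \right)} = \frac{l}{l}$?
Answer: $- 20 \sqrt{2} \approx -28.284$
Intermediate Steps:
$n{\left(U,l \right)} = 1$
$a{\left(v,b \right)} = b + v$
$H = \sqrt{2}$ ($H = \sqrt{1 + 1} = \sqrt{2} \approx 1.4142$)
$a{\left(1,-3 \right)} H 10 = \left(-3 + 1\right) \sqrt{2} \cdot 10 = - 2 \sqrt{2} \cdot 10 = - 20 \sqrt{2}$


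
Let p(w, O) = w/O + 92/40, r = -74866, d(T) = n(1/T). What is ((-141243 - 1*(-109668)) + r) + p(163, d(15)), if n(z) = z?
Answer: -1039937/10 ≈ -1.0399e+5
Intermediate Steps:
d(T) = 1/T
p(w, O) = 23/10 + w/O (p(w, O) = w/O + 92*(1/40) = w/O + 23/10 = 23/10 + w/O)
((-141243 - 1*(-109668)) + r) + p(163, d(15)) = ((-141243 - 1*(-109668)) - 74866) + (23/10 + 163/(1/15)) = ((-141243 + 109668) - 74866) + (23/10 + 163/(1/15)) = (-31575 - 74866) + (23/10 + 163*15) = -106441 + (23/10 + 2445) = -106441 + 24473/10 = -1039937/10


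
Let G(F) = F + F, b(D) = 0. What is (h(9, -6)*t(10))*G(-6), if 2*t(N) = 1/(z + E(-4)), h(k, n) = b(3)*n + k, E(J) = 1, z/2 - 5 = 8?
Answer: -2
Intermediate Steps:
z = 26 (z = 10 + 2*8 = 10 + 16 = 26)
h(k, n) = k (h(k, n) = 0*n + k = 0 + k = k)
G(F) = 2*F
t(N) = 1/54 (t(N) = 1/(2*(26 + 1)) = (1/2)/27 = (1/2)*(1/27) = 1/54)
(h(9, -6)*t(10))*G(-6) = (9*(1/54))*(2*(-6)) = (1/6)*(-12) = -2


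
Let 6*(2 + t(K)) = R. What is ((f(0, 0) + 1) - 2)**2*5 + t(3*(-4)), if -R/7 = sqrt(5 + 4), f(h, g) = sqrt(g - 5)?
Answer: -51/2 - 10*I*sqrt(5) ≈ -25.5 - 22.361*I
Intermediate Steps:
f(h, g) = sqrt(-5 + g)
R = -21 (R = -7*sqrt(5 + 4) = -7*sqrt(9) = -7*3 = -21)
t(K) = -11/2 (t(K) = -2 + (1/6)*(-21) = -2 - 7/2 = -11/2)
((f(0, 0) + 1) - 2)**2*5 + t(3*(-4)) = ((sqrt(-5 + 0) + 1) - 2)**2*5 - 11/2 = ((sqrt(-5) + 1) - 2)**2*5 - 11/2 = ((I*sqrt(5) + 1) - 2)**2*5 - 11/2 = ((1 + I*sqrt(5)) - 2)**2*5 - 11/2 = (-1 + I*sqrt(5))**2*5 - 11/2 = 5*(-1 + I*sqrt(5))**2 - 11/2 = -11/2 + 5*(-1 + I*sqrt(5))**2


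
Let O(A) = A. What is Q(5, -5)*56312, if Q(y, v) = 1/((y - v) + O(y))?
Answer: 56312/15 ≈ 3754.1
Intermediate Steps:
Q(y, v) = 1/(-v + 2*y) (Q(y, v) = 1/((y - v) + y) = 1/(-v + 2*y))
Q(5, -5)*56312 = 56312/(-1*(-5) + 2*5) = 56312/(5 + 10) = 56312/15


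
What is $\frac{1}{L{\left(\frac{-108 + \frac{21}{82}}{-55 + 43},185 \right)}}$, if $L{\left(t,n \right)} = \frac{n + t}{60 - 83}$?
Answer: $- \frac{7544}{63625} \approx -0.11857$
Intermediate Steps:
$L{\left(t,n \right)} = - \frac{n}{23} - \frac{t}{23}$ ($L{\left(t,n \right)} = \frac{n + t}{-23} = \left(n + t\right) \left(- \frac{1}{23}\right) = - \frac{n}{23} - \frac{t}{23}$)
$\frac{1}{L{\left(\frac{-108 + \frac{21}{82}}{-55 + 43},185 \right)}} = \frac{1}{\left(- \frac{1}{23}\right) 185 - \frac{\left(-108 + \frac{21}{82}\right) \frac{1}{-55 + 43}}{23}} = \frac{1}{- \frac{185}{23} - \frac{\left(-108 + 21 \cdot \frac{1}{82}\right) \frac{1}{-12}}{23}} = \frac{1}{- \frac{185}{23} - \frac{\left(-108 + \frac{21}{82}\right) \left(- \frac{1}{12}\right)}{23}} = \frac{1}{- \frac{185}{23} - \frac{\left(- \frac{8835}{82}\right) \left(- \frac{1}{12}\right)}{23}} = \frac{1}{- \frac{185}{23} - \frac{2945}{7544}} = \frac{1}{- \frac{63625}{7544}} = - \frac{7544}{63625}$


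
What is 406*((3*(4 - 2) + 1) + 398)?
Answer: 164430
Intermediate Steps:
406*((3*(4 - 2) + 1) + 398) = 406*((3*2 + 1) + 398) = 406*((6 + 1) + 398) = 406*(7 + 398) = 406*405 = 164430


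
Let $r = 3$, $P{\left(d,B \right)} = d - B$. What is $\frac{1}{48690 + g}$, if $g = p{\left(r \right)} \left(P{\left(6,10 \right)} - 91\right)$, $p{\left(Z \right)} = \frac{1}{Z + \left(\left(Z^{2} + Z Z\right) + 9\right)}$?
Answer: $\frac{6}{292121} \approx 2.0539 \cdot 10^{-5}$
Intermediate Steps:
$p{\left(Z \right)} = \frac{1}{9 + Z + 2 Z^{2}}$ ($p{\left(Z \right)} = \frac{1}{Z + \left(\left(Z^{2} + Z^{2}\right) + 9\right)} = \frac{1}{Z + \left(2 Z^{2} + 9\right)} = \frac{1}{Z + \left(9 + 2 Z^{2}\right)} = \frac{1}{9 + Z + 2 Z^{2}}$)
$g = - \frac{19}{6}$ ($g = \frac{\left(6 - 10\right) - 91}{9 + 3 + 2 \cdot 3^{2}} = \frac{\left(6 - 10\right) - 91}{9 + 3 + 2 \cdot 9} = \frac{-4 - 91}{9 + 3 + 18} = \frac{1}{30} \left(-95\right) = - \frac{19}{6} \approx -3.1667$)
$\frac{1}{48690 + g} = \frac{1}{48690 - \frac{19}{6}} = \frac{1}{\frac{292121}{6}} = \frac{6}{292121}$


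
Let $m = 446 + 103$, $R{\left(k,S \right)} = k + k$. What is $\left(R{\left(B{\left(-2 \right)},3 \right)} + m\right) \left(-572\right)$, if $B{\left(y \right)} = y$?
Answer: $-311740$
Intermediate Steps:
$R{\left(k,S \right)} = 2 k$
$m = 549$
$\left(R{\left(B{\left(-2 \right)},3 \right)} + m\right) \left(-572\right) = \left(2 \left(-2\right) + 549\right) \left(-572\right) = \left(-4 + 549\right) \left(-572\right) = 545 \left(-572\right) = -311740$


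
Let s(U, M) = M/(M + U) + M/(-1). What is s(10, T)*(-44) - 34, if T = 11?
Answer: 8966/21 ≈ 426.95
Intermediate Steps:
s(U, M) = -M + M/(M + U) (s(U, M) = M/(M + U) + M*(-1) = M/(M + U) - M = -M + M/(M + U))
s(10, T)*(-44) - 34 = (11*(1 - 1*11 - 1*10)/(11 + 10))*(-44) - 34 = (11*(1 - 11 - 10)/21)*(-44) - 34 = (11*(1/21)*(-20))*(-44) - 34 = -220/21*(-44) - 34 = 9680/21 - 34 = 8966/21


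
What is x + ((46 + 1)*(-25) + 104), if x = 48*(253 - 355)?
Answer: -5967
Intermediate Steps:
x = -4896 (x = 48*(-102) = -4896)
x + ((46 + 1)*(-25) + 104) = -4896 + ((46 + 1)*(-25) + 104) = -4896 + (47*(-25) + 104) = -4896 + (-1175 + 104) = -4896 - 1071 = -5967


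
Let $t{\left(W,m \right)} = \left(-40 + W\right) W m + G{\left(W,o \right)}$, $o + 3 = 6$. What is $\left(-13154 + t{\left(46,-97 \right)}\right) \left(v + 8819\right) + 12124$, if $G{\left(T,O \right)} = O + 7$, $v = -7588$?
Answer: $-49124472$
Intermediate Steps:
$o = 3$ ($o = -3 + 6 = 3$)
$G{\left(T,O \right)} = 7 + O$
$t{\left(W,m \right)} = 10 + W m \left(-40 + W\right)$ ($t{\left(W,m \right)} = \left(-40 + W\right) W m + \left(7 + 3\right) = W \left(-40 + W\right) m + 10 = W m \left(-40 + W\right) + 10 = 10 + W m \left(-40 + W\right)$)
$\left(-13154 + t{\left(46,-97 \right)}\right) \left(v + 8819\right) + 12124 = \left(-13154 - \left(-10 - 178480 + 205252\right)\right) \left(-7588 + 8819\right) + 12124 = \left(-13154 + \left(10 - 205252 + 178480\right)\right) 1231 + 12124 = \left(-13154 - 26762\right) 1231 + 12124 = \left(-39916\right) 1231 + 12124 = -49136596 + 12124 = -49124472$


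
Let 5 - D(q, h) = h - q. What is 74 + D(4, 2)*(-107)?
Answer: -675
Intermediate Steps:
D(q, h) = 5 + q - h (D(q, h) = 5 - (h - q) = 5 + (q - h) = 5 + q - h)
74 + D(4, 2)*(-107) = 74 + (5 + 4 - 1*2)*(-107) = 74 + (5 + 4 - 2)*(-107) = 74 + 7*(-107) = 74 - 749 = -675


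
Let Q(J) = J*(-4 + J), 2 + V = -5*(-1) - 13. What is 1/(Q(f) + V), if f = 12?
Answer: 1/86 ≈ 0.011628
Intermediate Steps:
V = -10 (V = -2 + (-5*(-1) - 13) = -2 + (5 - 13) = -2 - 8 = -10)
1/(Q(f) + V) = 1/(12*(-4 + 12) - 10) = 1/(12*8 - 10) = 1/(96 - 10) = 1/86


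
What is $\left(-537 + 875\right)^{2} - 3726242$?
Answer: $-3611998$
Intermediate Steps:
$\left(-537 + 875\right)^{2} - 3726242 = 338^{2} - 3726242 = 114244 - 3726242 = -3611998$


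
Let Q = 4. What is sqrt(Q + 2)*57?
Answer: 57*sqrt(6) ≈ 139.62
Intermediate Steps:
sqrt(Q + 2)*57 = sqrt(4 + 2)*57 = sqrt(6)*57 = 57*sqrt(6)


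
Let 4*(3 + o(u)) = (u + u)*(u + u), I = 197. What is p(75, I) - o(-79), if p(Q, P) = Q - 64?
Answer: -6227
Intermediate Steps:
p(Q, P) = -64 + Q
o(u) = -3 + u² (o(u) = -3 + ((u + u)*(u + u))/4 = -3 + ((2*u)*(2*u))/4 = -3 + (4*u²)/4 = -3 + u²)
p(75, I) - o(-79) = (-64 + 75) - (-3 + (-79)²) = 11 - (-3 + 6241) = 11 - 1*6238 = 11 - 6238 = -6227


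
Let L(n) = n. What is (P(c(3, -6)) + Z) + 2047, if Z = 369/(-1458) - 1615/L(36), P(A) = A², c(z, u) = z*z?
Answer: 674855/324 ≈ 2082.9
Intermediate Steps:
c(z, u) = z²
Z = -14617/324 (Z = 369/(-1458) - 1615/36 = 369*(-1/1458) - 1615*1/36 = -41/162 - 1615/36 = -14617/324 ≈ -45.114)
(P(c(3, -6)) + Z) + 2047 = ((3²)² - 14617/324) + 2047 = (9² - 14617/324) + 2047 = (81 - 14617/324) + 2047 = 11627/324 + 2047 = 674855/324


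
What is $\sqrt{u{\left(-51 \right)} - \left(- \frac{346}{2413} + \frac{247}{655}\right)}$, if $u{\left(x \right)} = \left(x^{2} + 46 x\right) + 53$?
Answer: $\frac{\sqrt{768808708678085}}{1580515} \approx 17.543$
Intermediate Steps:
$u{\left(x \right)} = 53 + x^{2} + 46 x$
$\sqrt{u{\left(-51 \right)} - \left(- \frac{346}{2413} + \frac{247}{655}\right)} = \sqrt{\left(53 + \left(-51\right)^{2} + 46 \left(-51\right)\right) - \left(- \frac{346}{2413} + \frac{247}{655}\right)} = \sqrt{\left(53 + 2601 - 2346\right) - \frac{369381}{1580515}} = \sqrt{308 + \left(- \frac{247}{655} + \frac{346}{2413}\right)} = \sqrt{308 - \frac{369381}{1580515}} = \sqrt{\frac{486429239}{1580515}} = \frac{\sqrt{768808708678085}}{1580515}$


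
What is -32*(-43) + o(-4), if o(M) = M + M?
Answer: 1368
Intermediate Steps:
o(M) = 2*M
-32*(-43) + o(-4) = -32*(-43) + 2*(-4) = 1376 - 8 = 1368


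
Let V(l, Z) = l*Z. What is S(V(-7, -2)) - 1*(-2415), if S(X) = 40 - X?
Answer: 2441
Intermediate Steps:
V(l, Z) = Z*l
S(V(-7, -2)) - 1*(-2415) = (40 - (-2)*(-7)) - 1*(-2415) = (40 - 1*14) + 2415 = (40 - 14) + 2415 = 26 + 2415 = 2441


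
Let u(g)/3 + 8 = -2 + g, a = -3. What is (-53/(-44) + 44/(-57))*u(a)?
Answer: -14105/836 ≈ -16.872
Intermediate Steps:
u(g) = -30 + 3*g (u(g) = -24 + 3*(-2 + g) = -24 + (-6 + 3*g) = -30 + 3*g)
(-53/(-44) + 44/(-57))*u(a) = (-53/(-44) + 44/(-57))*(-30 + 3*(-3)) = (-53*(-1/44) + 44*(-1/57))*(-30 - 9) = (53/44 - 44/57)*(-39) = (1085/2508)*(-39) = -14105/836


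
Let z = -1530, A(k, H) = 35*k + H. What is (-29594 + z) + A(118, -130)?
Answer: -27124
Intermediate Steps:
A(k, H) = H + 35*k
(-29594 + z) + A(118, -130) = (-29594 - 1530) + (-130 + 35*118) = -31124 + (-130 + 4130) = -31124 + 4000 = -27124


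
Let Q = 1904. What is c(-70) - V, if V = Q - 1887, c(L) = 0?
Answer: -17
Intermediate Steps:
V = 17 (V = 1904 - 1887 = 17)
c(-70) - V = 0 - 1*17 = 0 - 17 = -17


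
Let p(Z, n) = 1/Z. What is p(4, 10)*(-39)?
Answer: -39/4 ≈ -9.7500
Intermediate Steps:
p(4, 10)*(-39) = -39/4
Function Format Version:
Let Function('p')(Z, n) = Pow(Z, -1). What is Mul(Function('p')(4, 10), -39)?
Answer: Rational(-39, 4) ≈ -9.7500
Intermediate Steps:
Mul(Function('p')(4, 10), -39) = Mul(Pow(4, -1), -39) = Mul(Rational(1, 4), -39) = Rational(-39, 4)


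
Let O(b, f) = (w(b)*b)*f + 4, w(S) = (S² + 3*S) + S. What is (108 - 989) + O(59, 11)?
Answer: 2411456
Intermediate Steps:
w(S) = S² + 4*S
O(b, f) = 4 + f*b²*(4 + b) (O(b, f) = ((b*(4 + b))*b)*f + 4 = (b²*(4 + b))*f + 4 = f*b²*(4 + b) + 4 = 4 + f*b²*(4 + b))
(108 - 989) + O(59, 11) = (108 - 989) + (4 + 11*59²*(4 + 59)) = -881 + (4 + 11*3481*63) = -881 + (4 + 2412333) = -881 + 2412337 = 2411456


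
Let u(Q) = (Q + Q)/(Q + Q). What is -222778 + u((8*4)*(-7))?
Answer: -222777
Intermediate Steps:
u(Q) = 1 (u(Q) = (2*Q)/((2*Q)) = (2*Q)*(1/(2*Q)) = 1)
-222778 + u((8*4)*(-7)) = -222778 + 1 = -222777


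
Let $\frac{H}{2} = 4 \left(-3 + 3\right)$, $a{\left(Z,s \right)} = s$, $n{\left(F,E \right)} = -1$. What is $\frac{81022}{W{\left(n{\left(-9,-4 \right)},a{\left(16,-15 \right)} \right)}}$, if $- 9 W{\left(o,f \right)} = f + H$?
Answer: $\frac{243066}{5} \approx 48613.0$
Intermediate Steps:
$H = 0$ ($H = 2 \cdot 4 \left(-3 + 3\right) = 2 \cdot 4 \cdot 0 = 2 \cdot 0 = 0$)
$W{\left(o,f \right)} = - \frac{f}{9}$ ($W{\left(o,f \right)} = - \frac{f + 0}{9} = - \frac{f}{9}$)
$\frac{81022}{W{\left(n{\left(-9,-4 \right)},a{\left(16,-15 \right)} \right)}} = \frac{81022}{\left(- \frac{1}{9}\right) \left(-15\right)} = \frac{81022}{\frac{5}{3}} = 81022 \cdot \frac{3}{5} = \frac{243066}{5}$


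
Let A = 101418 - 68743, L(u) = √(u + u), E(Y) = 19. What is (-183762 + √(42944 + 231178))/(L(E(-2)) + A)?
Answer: -6004423350/1067655587 - 6*√289351/1067655587 + 98025*√30458/1067655587 + 183762*√38/1067655587 ≈ -5.6068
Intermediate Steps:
L(u) = √2*√u (L(u) = √(2*u) = √2*√u)
A = 32675
(-183762 + √(42944 + 231178))/(L(E(-2)) + A) = (-183762 + √(42944 + 231178))/(√2*√19 + 32675) = (-183762 + √274122)/(√38 + 32675) = (-183762 + 3*√30458)/(32675 + √38)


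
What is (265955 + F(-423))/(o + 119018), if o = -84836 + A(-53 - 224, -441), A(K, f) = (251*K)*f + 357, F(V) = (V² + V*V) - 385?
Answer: 311714/15347973 ≈ 0.020310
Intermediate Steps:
F(V) = -385 + 2*V² (F(V) = (V² + V²) - 385 = 2*V² - 385 = -385 + 2*V²)
A(K, f) = 357 + 251*K*f (A(K, f) = 251*K*f + 357 = 357 + 251*K*f)
o = 30576928 (o = -84836 + (357 + 251*(-53 - 224)*(-441)) = -84836 + (357 + 251*(-277)*(-441)) = -84836 + (357 + 30661407) = -84836 + 30661764 = 30576928)
(265955 + F(-423))/(o + 119018) = (265955 + (-385 + 2*(-423)²))/(30576928 + 119018) = (265955 + (-385 + 2*178929))/30695946 = (265955 + (-385 + 357858))*(1/30695946) = (265955 + 357473)*(1/30695946) = 623428*(1/30695946) = 311714/15347973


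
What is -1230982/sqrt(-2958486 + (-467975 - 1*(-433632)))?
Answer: 1230982*I*sqrt(2992829)/2992829 ≈ 711.56*I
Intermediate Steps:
-1230982/sqrt(-2958486 + (-467975 - 1*(-433632))) = -1230982/sqrt(-2958486 + (-467975 + 433632)) = -1230982/sqrt(-2958486 - 34343) = -1230982*(-I*sqrt(2992829)/2992829) = -(-1230982)*I*sqrt(2992829)/2992829 = 1230982*I*sqrt(2992829)/2992829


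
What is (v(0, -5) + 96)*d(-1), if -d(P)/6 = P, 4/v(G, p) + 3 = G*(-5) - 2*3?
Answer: 1720/3 ≈ 573.33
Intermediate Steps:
v(G, p) = 4/(-9 - 5*G) (v(G, p) = 4/(-3 + (G*(-5) - 2*3)) = 4/(-3 + (-5*G - 6)) = 4/(-3 + (-6 - 5*G)) = 4/(-9 - 5*G))
d(P) = -6*P
(v(0, -5) + 96)*d(-1) = (-4/(9 + 5*0) + 96)*(-6*(-1)) = (-4/(9 + 0) + 96)*6 = (-4/9 + 96)*6 = (860/9)*6 = 1720/3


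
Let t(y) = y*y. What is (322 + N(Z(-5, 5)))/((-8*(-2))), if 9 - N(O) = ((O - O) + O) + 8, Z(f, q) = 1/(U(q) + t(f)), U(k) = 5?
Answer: 9689/480 ≈ 20.185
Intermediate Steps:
t(y) = y**2
Z(f, q) = 1/(5 + f**2)
N(O) = 1 - O (N(O) = 9 - (((O - O) + O) + 8) = 9 - ((0 + O) + 8) = 9 - (O + 8) = 9 - (8 + O) = 9 + (-8 - O) = 1 - O)
(322 + N(Z(-5, 5)))/((-8*(-2))) = (322 + (1 - 1/(5 + (-5)**2)))/((-8*(-2))) = (322 + (1 - 1/(5 + 25)))/16 = (322 + (1 - 1/30))*(1/16) = (322 + 29/30)*(1/16) = (9689/30)*(1/16) = 9689/480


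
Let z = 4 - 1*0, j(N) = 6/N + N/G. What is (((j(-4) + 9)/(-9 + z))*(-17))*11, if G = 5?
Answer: 12529/50 ≈ 250.58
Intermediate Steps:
j(N) = 6/N + N/5
z = 4 (z = 4 + 0 = 4)
(((j(-4) + 9)/(-9 + z))*(-17))*11 = ((((6/(-4) + (⅕)*(-4)) + 9)/(-9 + 4))*(-17))*11 = ((((6*(-¼) - ⅘) + 9)/(-5))*(-17))*11 = ((((-3/2 - ⅘) + 9)*(-⅕))*(-17))*11 = (((-23/10 + 9)*(-⅕))*(-17))*11 = (((67/10)*(-⅕))*(-17))*11 = -67/50*(-17)*11 = (1139/50)*11 = 12529/50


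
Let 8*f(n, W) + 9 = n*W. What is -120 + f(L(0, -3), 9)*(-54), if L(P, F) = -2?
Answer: 249/4 ≈ 62.250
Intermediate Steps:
f(n, W) = -9/8 + W*n/8 (f(n, W) = -9/8 + (n*W)/8 = -9/8 + (W*n)/8 = -9/8 + W*n/8)
-120 + f(L(0, -3), 9)*(-54) = -120 + (-9/8 + (⅛)*9*(-2))*(-54) = -120 + (-9/8 - 9/4)*(-54) = -120 - 27/8*(-54) = -120 + 729/4 = 249/4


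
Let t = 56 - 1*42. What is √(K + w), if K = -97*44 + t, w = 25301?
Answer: √21047 ≈ 145.08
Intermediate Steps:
t = 14 (t = 56 - 42 = 14)
K = -4254 (K = -97*44 + 14 = -4268 + 14 = -4254)
√(K + w) = √(-4254 + 25301) = √21047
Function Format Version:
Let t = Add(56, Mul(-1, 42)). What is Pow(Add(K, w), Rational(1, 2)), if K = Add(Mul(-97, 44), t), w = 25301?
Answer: Pow(21047, Rational(1, 2)) ≈ 145.08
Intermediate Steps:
t = 14 (t = Add(56, -42) = 14)
K = -4254 (K = Add(Mul(-97, 44), 14) = Add(-4268, 14) = -4254)
Pow(Add(K, w), Rational(1, 2)) = Pow(Add(-4254, 25301), Rational(1, 2)) = Pow(21047, Rational(1, 2))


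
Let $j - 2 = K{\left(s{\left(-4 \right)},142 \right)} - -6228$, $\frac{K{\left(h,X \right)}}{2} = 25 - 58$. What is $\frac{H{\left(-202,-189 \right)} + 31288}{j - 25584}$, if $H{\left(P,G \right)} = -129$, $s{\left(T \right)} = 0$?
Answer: $- \frac{31159}{19420} \approx -1.6045$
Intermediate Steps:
$K{\left(h,X \right)} = -66$ ($K{\left(h,X \right)} = 2 \left(25 - 58\right) = 2 \left(-33\right) = -66$)
$j = 6164$ ($j = 2 - -6162 = 2 + \left(-66 + 6228\right) = 2 + 6162 = 6164$)
$\frac{H{\left(-202,-189 \right)} + 31288}{j - 25584} = \frac{-129 + 31288}{6164 - 25584} = \frac{31159}{-19420} = 31159 \left(- \frac{1}{19420}\right) = - \frac{31159}{19420}$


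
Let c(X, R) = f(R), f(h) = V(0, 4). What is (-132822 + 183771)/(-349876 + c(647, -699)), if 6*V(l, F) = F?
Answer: -152847/1049626 ≈ -0.14562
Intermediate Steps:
V(l, F) = F/6
f(h) = ⅔ (f(h) = (⅙)*4 = ⅔)
c(X, R) = ⅔
(-132822 + 183771)/(-349876 + c(647, -699)) = (-132822 + 183771)/(-349876 + ⅔) = 50949/(-1049626/3) = 50949*(-3/1049626) = -152847/1049626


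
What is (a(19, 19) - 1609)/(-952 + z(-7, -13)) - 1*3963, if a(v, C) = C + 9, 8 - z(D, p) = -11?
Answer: -1231966/311 ≈ -3961.3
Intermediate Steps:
z(D, p) = 19 (z(D, p) = 8 - 1*(-11) = 8 + 11 = 19)
a(v, C) = 9 + C
(a(19, 19) - 1609)/(-952 + z(-7, -13)) - 1*3963 = ((9 + 19) - 1609)/(-952 + 19) - 1*3963 = (28 - 1609)/(-933) - 3963 = -1581*(-1/933) - 3963 = 527/311 - 3963 = -1231966/311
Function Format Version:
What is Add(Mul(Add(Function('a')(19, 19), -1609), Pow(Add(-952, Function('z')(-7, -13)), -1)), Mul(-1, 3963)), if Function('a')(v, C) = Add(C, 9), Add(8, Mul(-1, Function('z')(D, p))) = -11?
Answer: Rational(-1231966, 311) ≈ -3961.3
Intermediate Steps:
Function('z')(D, p) = 19 (Function('z')(D, p) = Add(8, Mul(-1, -11)) = Add(8, 11) = 19)
Function('a')(v, C) = Add(9, C)
Add(Mul(Add(Function('a')(19, 19), -1609), Pow(Add(-952, Function('z')(-7, -13)), -1)), Mul(-1, 3963)) = Add(Mul(Add(Add(9, 19), -1609), Pow(Add(-952, 19), -1)), Mul(-1, 3963)) = Add(Mul(Add(28, -1609), Pow(-933, -1)), -3963) = Add(Mul(-1581, Rational(-1, 933)), -3963) = Add(Rational(527, 311), -3963) = Rational(-1231966, 311)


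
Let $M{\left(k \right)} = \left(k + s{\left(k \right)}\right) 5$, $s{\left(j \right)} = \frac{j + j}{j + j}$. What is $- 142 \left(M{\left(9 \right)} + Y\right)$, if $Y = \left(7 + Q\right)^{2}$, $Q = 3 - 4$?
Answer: $-12212$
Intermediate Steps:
$Q = -1$
$Y = 36$ ($Y = \left(7 - 1\right)^{2} = 6^{2} = 36$)
$s{\left(j \right)} = 1$ ($s{\left(j \right)} = \frac{2 j}{2 j} = 2 j \frac{1}{2 j} = 1$)
$M{\left(k \right)} = 5 + 5 k$ ($M{\left(k \right)} = \left(k + 1\right) 5 = \left(1 + k\right) 5 = 5 + 5 k$)
$- 142 \left(M{\left(9 \right)} + Y\right) = - 142 \left(\left(5 + 5 \cdot 9\right) + 36\right) = - 142 \left(\left(5 + 45\right) + 36\right) = - 142 \left(50 + 36\right) = \left(-142\right) 86 = -12212$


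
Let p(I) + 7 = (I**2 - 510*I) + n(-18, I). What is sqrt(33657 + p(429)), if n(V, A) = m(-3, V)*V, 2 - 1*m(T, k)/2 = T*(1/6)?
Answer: I*sqrt(1189) ≈ 34.482*I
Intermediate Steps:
m(T, k) = 4 - T/3 (m(T, k) = 4 - 2*T*1/6 = 4 - 2*T*1*(1/6) = 4 - 2*T/6 = 4 - T/3)
n(V, A) = 5*V (n(V, A) = (4 - 1/3*(-3))*V = (4 + 1)*V = 5*V)
p(I) = -97 + I**2 - 510*I (p(I) = -7 + ((I**2 - 510*I) + 5*(-18)) = -7 + ((I**2 - 510*I) - 90) = -7 + (-90 + I**2 - 510*I) = -97 + I**2 - 510*I)
sqrt(33657 + p(429)) = sqrt(33657 + (-97 + 429**2 - 510*429)) = sqrt(33657 + (-97 + 184041 - 218790)) = sqrt(33657 - 34846) = sqrt(-1189) = I*sqrt(1189)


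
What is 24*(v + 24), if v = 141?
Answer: 3960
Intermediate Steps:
24*(v + 24) = 24*(141 + 24) = 24*165 = 3960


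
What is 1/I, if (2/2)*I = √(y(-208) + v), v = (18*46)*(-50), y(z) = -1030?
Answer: -I*√42430/42430 ≈ -0.0048547*I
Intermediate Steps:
v = -41400 (v = 828*(-50) = -41400)
I = I*√42430 (I = √(-1030 - 41400) = √(-42430) = I*√42430 ≈ 205.99*I)
1/I = 1/(I*√42430) = -I*√42430/42430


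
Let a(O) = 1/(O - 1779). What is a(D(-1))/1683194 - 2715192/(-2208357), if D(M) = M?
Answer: 10155988626683/8260207227240 ≈ 1.2295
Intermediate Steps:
a(O) = 1/(-1779 + O)
a(D(-1))/1683194 - 2715192/(-2208357) = 1/(-1779 - 1*1683194) - 2715192/(-2208357) = (1/1683194)/(-1780) - 2715192*(-1/2208357) = -1/1780*1/1683194 + 301688/245373 = -1/2996085320 + 301688/245373 = 10155988626683/8260207227240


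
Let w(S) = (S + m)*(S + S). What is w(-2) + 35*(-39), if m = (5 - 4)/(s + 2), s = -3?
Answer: -1353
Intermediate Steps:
m = -1 (m = (5 - 4)/(-3 + 2) = 1/(-1) = 1*(-1) = -1)
w(S) = 2*S*(-1 + S) (w(S) = (S - 1)*(S + S) = (-1 + S)*(2*S) = 2*S*(-1 + S))
w(-2) + 35*(-39) = 2*(-2)*(-1 - 2) + 35*(-39) = 2*(-2)*(-3) - 1365 = 12 - 1365 = -1353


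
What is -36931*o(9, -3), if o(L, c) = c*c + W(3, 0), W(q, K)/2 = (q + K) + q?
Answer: -775551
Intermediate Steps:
W(q, K) = 2*K + 4*q (W(q, K) = 2*((q + K) + q) = 2*((K + q) + q) = 2*(K + 2*q) = 2*K + 4*q)
o(L, c) = 12 + c² (o(L, c) = c*c + (2*0 + 4*3) = c² + (0 + 12) = c² + 12 = 12 + c²)
-36931*o(9, -3) = -36931*(12 + (-3)²) = -36931*(12 + 9) = -36931*21 = -775551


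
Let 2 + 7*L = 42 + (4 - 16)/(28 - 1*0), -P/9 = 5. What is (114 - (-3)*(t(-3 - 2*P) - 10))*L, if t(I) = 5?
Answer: 27423/49 ≈ 559.65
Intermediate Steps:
P = -45 (P = -9*5 = -45)
L = 277/49 (L = -2/7 + (42 + (4 - 16)/(28 - 1*0))/7 = -2/7 + (42 - 12/(28 + 0))/7 = -2/7 + (42 - 12/28)/7 = -2/7 + (42 - 12*1/28)/7 = -2/7 + (42 - 3/7)/7 = -2/7 + (1/7)*(291/7) = -2/7 + 291/49 = 277/49 ≈ 5.6531)
(114 - (-3)*(t(-3 - 2*P) - 10))*L = (114 - (-3)*(5 - 10))*(277/49) = (114 - (-3)*(-5))*(277/49) = (114 - 1*15)*(277/49) = (114 - 15)*(277/49) = 99*(277/49) = 27423/49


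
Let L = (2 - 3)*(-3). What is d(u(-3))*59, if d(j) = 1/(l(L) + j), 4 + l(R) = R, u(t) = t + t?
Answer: -59/7 ≈ -8.4286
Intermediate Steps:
L = 3 (L = -1*(-3) = 3)
u(t) = 2*t
l(R) = -4 + R
d(j) = 1/(-1 + j) (d(j) = 1/((-4 + 3) + j) = 1/(-1 + j))
d(u(-3))*59 = 59/(-1 + 2*(-3)) = 59/(-1 - 6) = 59/(-7) = -⅐*59 = -59/7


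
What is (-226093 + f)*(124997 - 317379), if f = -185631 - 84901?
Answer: 95541710750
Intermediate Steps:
f = -270532
(-226093 + f)*(124997 - 317379) = (-226093 - 270532)*(124997 - 317379) = -496625*(-192382) = 95541710750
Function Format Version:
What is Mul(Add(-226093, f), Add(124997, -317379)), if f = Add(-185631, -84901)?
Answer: 95541710750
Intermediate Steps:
f = -270532
Mul(Add(-226093, f), Add(124997, -317379)) = Mul(Add(-226093, -270532), Add(124997, -317379)) = Mul(-496625, -192382) = 95541710750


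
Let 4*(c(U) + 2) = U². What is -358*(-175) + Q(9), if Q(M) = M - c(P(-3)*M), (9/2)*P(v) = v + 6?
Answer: 62652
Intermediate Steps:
P(v) = 4/3 + 2*v/9 (P(v) = 2*(v + 6)/9 = 2*(6 + v)/9 = 4/3 + 2*v/9)
c(U) = -2 + U²/4
Q(M) = 2 + M - M²/9 (Q(M) = M - (-2 + ((4/3 + (2/9)*(-3))*M)²/4) = M - (-2 + ((4/3 - ⅔)*M)²/4) = M - (-2 + (2*M/3)²/4) = M - (-2 + (4*M²/9)/4) = M - (-2 + M²/9) = M + (2 - M²/9) = 2 + M - M²/9)
-358*(-175) + Q(9) = -358*(-175) + (2 + 9 - ⅑*9²) = 62650 + (2 + 9 - ⅑*81) = 62650 + (2 + 9 - 9) = 62650 + 2 = 62652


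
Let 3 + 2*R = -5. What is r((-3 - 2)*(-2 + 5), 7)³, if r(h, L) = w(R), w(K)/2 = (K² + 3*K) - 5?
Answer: -8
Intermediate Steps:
R = -4 (R = -3/2 + (½)*(-5) = -3/2 - 5/2 = -4)
w(K) = -10 + 2*K² + 6*K (w(K) = 2*((K² + 3*K) - 5) = 2*(-5 + K² + 3*K) = -10 + 2*K² + 6*K)
r(h, L) = -2 (r(h, L) = -10 + 2*(-4)² + 6*(-4) = -10 + 2*16 - 24 = -10 + 32 - 24 = -2)
r((-3 - 2)*(-2 + 5), 7)³ = (-2)³ = -8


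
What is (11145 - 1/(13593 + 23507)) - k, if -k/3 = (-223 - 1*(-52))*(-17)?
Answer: 737028599/37100 ≈ 19866.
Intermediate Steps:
k = -8721 (k = -3*(-223 - 1*(-52))*(-17) = -3*(-223 + 52)*(-17) = -(-513)*(-17) = -3*2907 = -8721)
(11145 - 1/(13593 + 23507)) - k = (11145 - 1/(13593 + 23507)) - 1*(-8721) = (11145 - 1/37100) + 8721 = 413479499/37100 + 8721 = 737028599/37100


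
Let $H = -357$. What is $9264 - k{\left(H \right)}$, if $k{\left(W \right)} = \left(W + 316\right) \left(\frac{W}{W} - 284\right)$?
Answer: $-2339$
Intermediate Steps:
$k{\left(W \right)} = -89428 - 283 W$ ($k{\left(W \right)} = \left(316 + W\right) \left(1 - 284\right) = \left(316 + W\right) \left(-283\right) = -89428 - 283 W$)
$9264 - k{\left(H \right)} = 9264 - \left(-89428 - -101031\right) = 9264 - \left(-89428 + 101031\right) = 9264 - 11603 = -2339$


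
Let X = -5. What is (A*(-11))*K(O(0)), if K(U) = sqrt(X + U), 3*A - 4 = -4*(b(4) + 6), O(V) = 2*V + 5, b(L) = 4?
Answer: 0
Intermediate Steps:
O(V) = 5 + 2*V
A = -12 (A = 4/3 + (-4*(4 + 6))/3 = 4/3 + (-4*10)/3 = 4/3 + (1/3)*(-40) = 4/3 - 40/3 = -12)
K(U) = sqrt(-5 + U)
(A*(-11))*K(O(0)) = (-12*(-11))*sqrt(-5 + (5 + 2*0)) = 132*sqrt(-5 + (5 + 0)) = 132*sqrt(-5 + 5) = 132*sqrt(0) = 132*0 = 0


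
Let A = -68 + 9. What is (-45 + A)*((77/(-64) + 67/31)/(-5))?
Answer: 24713/1240 ≈ 19.930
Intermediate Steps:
A = -59
(-45 + A)*((77/(-64) + 67/31)/(-5)) = (-45 - 59)*((77/(-64) + 67/31)/(-5)) = -104*(77*(-1/64) + 67*(1/31))*(-1)/5 = -104*(-77/64 + 67/31)*(-1)/5 = -24713*(-1)/(248*5) = -104*(-1901/9920) = 24713/1240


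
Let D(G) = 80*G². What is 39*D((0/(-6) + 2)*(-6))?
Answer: 449280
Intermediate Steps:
39*D((0/(-6) + 2)*(-6)) = 39*(80*((0/(-6) + 2)*(-6))²) = 39*(80*((0*(-⅙) + 2)*(-6))²) = 39*(80*((0 + 2)*(-6))²) = 39*(80*(2*(-6))²) = 39*(80*(-12)²) = 39*(80*144) = 39*11520 = 449280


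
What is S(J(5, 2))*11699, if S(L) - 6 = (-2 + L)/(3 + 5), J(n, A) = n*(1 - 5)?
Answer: 152087/4 ≈ 38022.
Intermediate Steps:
J(n, A) = -4*n (J(n, A) = n*(-4) = -4*n)
S(L) = 23/4 + L/8 (S(L) = 6 + (-2 + L)/(3 + 5) = 6 + (-2 + L)/8 = 6 + (-2 + L)*(⅛) = 6 + (-¼ + L/8) = 23/4 + L/8)
S(J(5, 2))*11699 = (23/4 + (-4*5)/8)*11699 = (23/4 + (⅛)*(-20))*11699 = (23/4 - 5/2)*11699 = (13/4)*11699 = 152087/4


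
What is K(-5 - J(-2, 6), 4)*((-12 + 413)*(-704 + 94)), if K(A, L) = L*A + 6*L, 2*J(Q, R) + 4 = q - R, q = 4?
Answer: -3913760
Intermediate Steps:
J(Q, R) = -R/2 (J(Q, R) = -2 + (4 - R)/2 = -2 + (2 - R/2) = -R/2)
K(A, L) = 6*L + A*L (K(A, L) = A*L + 6*L = 6*L + A*L)
K(-5 - J(-2, 6), 4)*((-12 + 413)*(-704 + 94)) = (4*(6 + (-5 - (-1)*6/2)))*((-12 + 413)*(-704 + 94)) = (4*(6 + (-5 - 1*(-3))))*(401*(-610)) = (4*(6 + (-5 + 3)))*(-244610) = (4*(6 - 2))*(-244610) = (4*4)*(-244610) = 16*(-244610) = -3913760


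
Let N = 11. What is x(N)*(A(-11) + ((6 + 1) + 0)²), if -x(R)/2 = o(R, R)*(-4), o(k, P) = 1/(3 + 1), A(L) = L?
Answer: 76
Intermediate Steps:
o(k, P) = ¼ (o(k, P) = 1/4 = ¼)
x(R) = 2 (x(R) = -(-4)/2 = -2*(-1) = 2)
x(N)*(A(-11) + ((6 + 1) + 0)²) = 2*(-11 + ((6 + 1) + 0)²) = 2*(-11 + (7 + 0)²) = 2*(-11 + 7²) = 2*(-11 + 49) = 2*38 = 76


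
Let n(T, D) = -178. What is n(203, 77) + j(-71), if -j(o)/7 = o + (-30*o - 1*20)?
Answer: -14451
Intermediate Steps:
j(o) = 140 + 203*o (j(o) = -7*(o + (-30*o - 1*20)) = -7*(o + (-30*o - 20)) = -7*(o + (-20 - 30*o)) = -7*(-20 - 29*o) = 140 + 203*o)
n(203, 77) + j(-71) = -178 + (140 + 203*(-71)) = -178 + (140 - 14413) = -178 - 14273 = -14451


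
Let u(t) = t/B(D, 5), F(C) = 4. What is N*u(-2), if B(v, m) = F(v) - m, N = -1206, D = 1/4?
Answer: -2412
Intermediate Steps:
D = ¼ ≈ 0.25000
B(v, m) = 4 - m
u(t) = -t (u(t) = t/(4 - 1*5) = t/(4 - 5) = t/(-1) = t*(-1) = -t)
N*u(-2) = -(-1206)*(-2) = -1206*2 = -2412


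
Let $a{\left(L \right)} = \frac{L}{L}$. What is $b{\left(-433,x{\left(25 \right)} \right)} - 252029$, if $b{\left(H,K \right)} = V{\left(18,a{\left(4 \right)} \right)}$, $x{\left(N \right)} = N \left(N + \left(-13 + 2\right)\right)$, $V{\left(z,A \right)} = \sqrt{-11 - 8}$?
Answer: $-252029 + i \sqrt{19} \approx -2.5203 \cdot 10^{5} + 4.3589 i$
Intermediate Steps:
$a{\left(L \right)} = 1$
$V{\left(z,A \right)} = i \sqrt{19}$ ($V{\left(z,A \right)} = \sqrt{-19} = i \sqrt{19}$)
$x{\left(N \right)} = N \left(-11 + N\right)$ ($x{\left(N \right)} = N \left(N - 11\right) = N \left(-11 + N\right)$)
$b{\left(H,K \right)} = i \sqrt{19}$
$b{\left(-433,x{\left(25 \right)} \right)} - 252029 = i \sqrt{19} - 252029 = -252029 + i \sqrt{19}$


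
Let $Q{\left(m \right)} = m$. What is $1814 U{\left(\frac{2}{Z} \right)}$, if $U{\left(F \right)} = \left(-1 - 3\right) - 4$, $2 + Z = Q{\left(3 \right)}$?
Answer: $-14512$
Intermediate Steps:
$Z = 1$ ($Z = -2 + 3 = 1$)
$U{\left(F \right)} = -8$ ($U{\left(F \right)} = -4 - 4 = -8$)
$1814 U{\left(\frac{2}{Z} \right)} = 1814 \left(-8\right) = -14512$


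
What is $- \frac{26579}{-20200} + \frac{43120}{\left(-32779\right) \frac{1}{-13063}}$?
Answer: $\frac{11379057745041}{662135800} \approx 17185.0$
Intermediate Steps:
$- \frac{26579}{-20200} + \frac{43120}{\left(-32779\right) \frac{1}{-13063}} = \left(-26579\right) \left(- \frac{1}{20200}\right) + \frac{43120}{\left(-32779\right) \left(- \frac{1}{13063}\right)} = \frac{26579}{20200} + \frac{43120}{\frac{32779}{13063}} = \frac{26579}{20200} + 43120 \cdot \frac{13063}{32779} = \frac{26579}{20200} + \frac{563276560}{32779} = \frac{11379057745041}{662135800}$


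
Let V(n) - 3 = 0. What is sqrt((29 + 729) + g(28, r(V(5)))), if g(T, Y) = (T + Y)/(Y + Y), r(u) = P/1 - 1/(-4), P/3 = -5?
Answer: sqrt(10548138)/118 ≈ 27.524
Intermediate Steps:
P = -15 (P = 3*(-5) = -15)
V(n) = 3 (V(n) = 3 + 0 = 3)
r(u) = -59/4 (r(u) = -15/1 - 1/(-4) = -15*1 - 1*(-1/4) = -15 + 1/4 = -59/4)
g(T, Y) = (T + Y)/(2*Y) (g(T, Y) = (T + Y)/((2*Y)) = (T + Y)*(1/(2*Y)) = (T + Y)/(2*Y))
sqrt((29 + 729) + g(28, r(V(5)))) = sqrt((29 + 729) + (28 - 59/4)/(2*(-59/4))) = sqrt(758 + (1/2)*(-4/59)*(53/4)) = sqrt(758 - 53/118) = sqrt(89391/118) = sqrt(10548138)/118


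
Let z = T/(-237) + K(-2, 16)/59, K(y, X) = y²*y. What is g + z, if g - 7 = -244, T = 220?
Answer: -3328847/13983 ≈ -238.06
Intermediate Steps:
g = -237 (g = 7 - 244 = -237)
K(y, X) = y³
z = -14876/13983 (z = 220/(-237) + (-2)³/59 = 220*(-1/237) - 8*1/59 = -220/237 - 8/59 = -14876/13983 ≈ -1.0639)
g + z = -237 - 14876/13983 = -3328847/13983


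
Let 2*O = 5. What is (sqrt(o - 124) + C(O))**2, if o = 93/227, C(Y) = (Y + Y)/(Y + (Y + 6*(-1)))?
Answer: (-1135 + I*sqrt(6368485))**2/51529 ≈ -98.59 - 111.17*I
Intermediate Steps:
O = 5/2 (O = (1/2)*5 = 5/2 ≈ 2.5000)
C(Y) = 2*Y/(-6 + 2*Y) (C(Y) = (2*Y)/(Y + (Y - 6)) = (2*Y)/(Y + (-6 + Y)) = (2*Y)/(-6 + 2*Y) = 2*Y/(-6 + 2*Y))
o = 93/227 (o = 93*(1/227) = 93/227 ≈ 0.40969)
(sqrt(o - 124) + C(O))**2 = (sqrt(93/227 - 124) + 5/(2*(-3 + 5/2)))**2 = (sqrt(-28055/227) + 5/(2*(-1/2)))**2 = (I*sqrt(6368485)/227 + (5/2)*(-2))**2 = (I*sqrt(6368485)/227 - 5)**2 = (-5 + I*sqrt(6368485)/227)**2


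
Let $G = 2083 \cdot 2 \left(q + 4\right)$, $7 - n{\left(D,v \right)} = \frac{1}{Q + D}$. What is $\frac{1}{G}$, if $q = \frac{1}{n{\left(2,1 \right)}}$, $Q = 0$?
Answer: $\frac{13}{224964} \approx 5.7787 \cdot 10^{-5}$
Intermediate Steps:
$n{\left(D,v \right)} = 7 - \frac{1}{D}$ ($n{\left(D,v \right)} = 7 - \frac{1}{0 + D} = 7 - \frac{1}{D}$)
$q = \frac{2}{13}$ ($q = \frac{1}{7 - \frac{1}{2}} = \frac{1}{\frac{13}{2}} = \frac{2}{13} \approx 0.15385$)
$G = \frac{224964}{13}$ ($G = 2083 \cdot 2 \left(\frac{2}{13} + 4\right) = 2083 \cdot 2 \cdot \frac{54}{13} = 2083 \cdot \frac{108}{13} = \frac{224964}{13} \approx 17305.0$)
$\frac{1}{G} = \frac{1}{\frac{224964}{13}} = \frac{13}{224964}$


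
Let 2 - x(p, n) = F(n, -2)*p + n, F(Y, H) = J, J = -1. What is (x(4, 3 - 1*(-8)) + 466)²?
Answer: 212521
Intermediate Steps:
F(Y, H) = -1
x(p, n) = 2 + p - n (x(p, n) = 2 - (-p + n) = 2 - (n - p) = 2 + (p - n) = 2 + p - n)
(x(4, 3 - 1*(-8)) + 466)² = ((2 + 4 - (3 - 1*(-8))) + 466)² = ((2 + 4 - (3 + 8)) + 466)² = ((2 + 4 - 1*11) + 466)² = ((2 + 4 - 11) + 466)² = (-5 + 466)² = 461² = 212521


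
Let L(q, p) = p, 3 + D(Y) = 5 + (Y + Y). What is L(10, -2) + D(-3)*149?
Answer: -598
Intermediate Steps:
D(Y) = 2 + 2*Y (D(Y) = -3 + (5 + (Y + Y)) = -3 + (5 + 2*Y) = 2 + 2*Y)
L(10, -2) + D(-3)*149 = -2 + (2 + 2*(-3))*149 = -2 + (2 - 6)*149 = -2 - 4*149 = -2 - 596 = -598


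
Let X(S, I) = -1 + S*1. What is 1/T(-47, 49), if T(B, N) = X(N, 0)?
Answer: 1/48 ≈ 0.020833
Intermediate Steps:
X(S, I) = -1 + S
T(B, N) = -1 + N
1/T(-47, 49) = 1/(-1 + 49) = 1/48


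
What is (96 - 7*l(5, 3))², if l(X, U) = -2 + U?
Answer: 7921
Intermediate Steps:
(96 - 7*l(5, 3))² = (96 - 7*(-2 + 3))² = (96 - 7*1)² = (96 - 7)² = 89² = 7921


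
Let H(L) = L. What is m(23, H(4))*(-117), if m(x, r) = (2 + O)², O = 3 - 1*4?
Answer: -117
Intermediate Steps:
O = -1 (O = 3 - 4 = -1)
m(x, r) = 1 (m(x, r) = (2 - 1)² = 1² = 1)
m(23, H(4))*(-117) = 1*(-117) = -117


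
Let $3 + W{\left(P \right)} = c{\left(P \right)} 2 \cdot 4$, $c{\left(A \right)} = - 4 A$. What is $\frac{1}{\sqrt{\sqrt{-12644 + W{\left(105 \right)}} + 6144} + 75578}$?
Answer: $\frac{1}{75578 + \sqrt{6144 + i \sqrt{16007}}} \approx 1.3218 \cdot 10^{-5} - 1.0 \cdot 10^{-10} i$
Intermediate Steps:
$W{\left(P \right)} = -3 - 32 P$ ($W{\left(P \right)} = -3 + - 4 P 2 \cdot 4 = -3 + - 8 P 4 = -3 - 32 P$)
$\frac{1}{\sqrt{\sqrt{-12644 + W{\left(105 \right)}} + 6144} + 75578} = \frac{1}{\sqrt{\sqrt{-12644 - 3363} + 6144} + 75578} = \frac{1}{\sqrt{\sqrt{-16007} + 6144} + 75578} = \frac{1}{\sqrt{i \sqrt{16007} + 6144} + 75578} = \frac{1}{\sqrt{6144 + i \sqrt{16007}} + 75578} = \frac{1}{75578 + \sqrt{6144 + i \sqrt{16007}}}$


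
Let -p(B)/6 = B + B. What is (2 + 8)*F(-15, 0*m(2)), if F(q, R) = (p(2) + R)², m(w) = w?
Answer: 5760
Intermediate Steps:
p(B) = -12*B (p(B) = -6*(B + B) = -12*B)
F(q, R) = (-24 + R)² (F(q, R) = (-12*2 + R)² = (-24 + R)²)
(2 + 8)*F(-15, 0*m(2)) = (2 + 8)*(-24 + 0*2)² = 10*(-24 + 0)² = 10*(-24)² = 10*576 = 5760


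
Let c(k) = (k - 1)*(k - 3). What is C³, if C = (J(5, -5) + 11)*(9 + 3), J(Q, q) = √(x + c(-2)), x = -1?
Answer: 3098304 + 651456*√14 ≈ 5.5358e+6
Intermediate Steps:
c(k) = (-1 + k)*(-3 + k)
J(Q, q) = √14 (J(Q, q) = √(-1 + (3 + (-2)² - 4*(-2))) = √(-1 + (3 + 4 + 8)) = √(-1 + 15) = √14)
C = 132 + 12*√14 (C = (√14 + 11)*(9 + 3) = (11 + √14)*12 = 132 + 12*√14 ≈ 176.90)
C³ = (132 + 12*√14)³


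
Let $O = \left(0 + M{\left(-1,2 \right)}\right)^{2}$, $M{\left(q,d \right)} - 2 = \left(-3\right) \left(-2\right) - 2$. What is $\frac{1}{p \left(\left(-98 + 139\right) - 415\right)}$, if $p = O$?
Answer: $- \frac{1}{13464} \approx -7.4272 \cdot 10^{-5}$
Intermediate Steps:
$M{\left(q,d \right)} = 6$ ($M{\left(q,d \right)} = 2 - -4 = 2 + \left(6 - 2\right) = 2 + 4 = 6$)
$O = 36$ ($O = \left(0 + 6\right)^{2} = 6^{2} = 36$)
$p = 36$
$\frac{1}{p \left(\left(-98 + 139\right) - 415\right)} = \frac{1}{36 \left(\left(-98 + 139\right) - 415\right)} = \frac{1}{36 \left(41 - 415\right)} = \frac{1}{36 \left(-374\right)} = \frac{1}{-13464} = - \frac{1}{13464}$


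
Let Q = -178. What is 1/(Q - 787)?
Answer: -1/965 ≈ -0.0010363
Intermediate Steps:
1/(Q - 787) = 1/(-178 - 787) = 1/(-965) = -1/965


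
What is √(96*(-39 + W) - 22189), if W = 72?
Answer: I*√19021 ≈ 137.92*I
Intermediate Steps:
√(96*(-39 + W) - 22189) = √(96*(-39 + 72) - 22189) = √(96*33 - 22189) = √(3168 - 22189) = √(-19021) = I*√19021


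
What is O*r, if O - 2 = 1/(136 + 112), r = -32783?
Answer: -16293151/248 ≈ -65698.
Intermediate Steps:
O = 497/248 (O = 2 + 1/(136 + 112) = 2 + 1/248 = 497/248 ≈ 2.0040)
O*r = (497/248)*(-32783) = -16293151/248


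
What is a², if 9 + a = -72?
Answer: 6561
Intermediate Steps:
a = -81 (a = -9 - 72 = -81)
a² = (-81)² = 6561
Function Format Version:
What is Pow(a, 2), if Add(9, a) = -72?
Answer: 6561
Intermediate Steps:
a = -81 (a = Add(-9, -72) = -81)
Pow(a, 2) = Pow(-81, 2) = 6561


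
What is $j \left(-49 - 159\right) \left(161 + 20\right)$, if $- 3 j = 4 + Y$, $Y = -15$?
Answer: $- \frac{414128}{3} \approx -1.3804 \cdot 10^{5}$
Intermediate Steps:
$j = \frac{11}{3}$ ($j = - \frac{4 - 15}{3} = \left(- \frac{1}{3}\right) \left(-11\right) = \frac{11}{3} \approx 3.6667$)
$j \left(-49 - 159\right) \left(161 + 20\right) = \frac{11 \left(-49 - 159\right) \left(161 + 20\right)}{3} = \frac{11 \left(\left(-208\right) 181\right)}{3} = \frac{11}{3} \left(-37648\right) = - \frac{414128}{3}$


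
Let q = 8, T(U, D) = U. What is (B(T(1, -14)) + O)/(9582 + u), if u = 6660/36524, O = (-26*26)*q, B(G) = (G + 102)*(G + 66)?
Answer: 13632583/87494907 ≈ 0.15581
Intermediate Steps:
B(G) = (66 + G)*(102 + G) (B(G) = (102 + G)*(66 + G) = (66 + G)*(102 + G))
O = -5408 (O = -26*26*8 = -676*8 = -5408)
u = 1665/9131 (u = 6660*(1/36524) = 1665/9131 ≈ 0.18235)
(B(T(1, -14)) + O)/(9582 + u) = ((6732 + 1² + 168*1) - 5408)/(9582 + 1665/9131) = ((6732 + 1 + 168) - 5408)/(87494907/9131) = (6901 - 5408)*(9131/87494907) = 1493*(9131/87494907) = 13632583/87494907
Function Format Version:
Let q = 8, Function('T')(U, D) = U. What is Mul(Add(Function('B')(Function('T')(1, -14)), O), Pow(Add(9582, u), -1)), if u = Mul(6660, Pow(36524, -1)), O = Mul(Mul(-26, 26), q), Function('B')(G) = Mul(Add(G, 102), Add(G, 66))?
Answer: Rational(13632583, 87494907) ≈ 0.15581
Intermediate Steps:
Function('B')(G) = Mul(Add(66, G), Add(102, G)) (Function('B')(G) = Mul(Add(102, G), Add(66, G)) = Mul(Add(66, G), Add(102, G)))
O = -5408 (O = Mul(Mul(-26, 26), 8) = Mul(-676, 8) = -5408)
u = Rational(1665, 9131) (u = Mul(6660, Rational(1, 36524)) = Rational(1665, 9131) ≈ 0.18235)
Mul(Add(Function('B')(Function('T')(1, -14)), O), Pow(Add(9582, u), -1)) = Mul(Add(Add(6732, Pow(1, 2), Mul(168, 1)), -5408), Pow(Add(9582, Rational(1665, 9131)), -1)) = Mul(Add(Add(6732, 1, 168), -5408), Pow(Rational(87494907, 9131), -1)) = Mul(Add(6901, -5408), Rational(9131, 87494907)) = Mul(1493, Rational(9131, 87494907)) = Rational(13632583, 87494907)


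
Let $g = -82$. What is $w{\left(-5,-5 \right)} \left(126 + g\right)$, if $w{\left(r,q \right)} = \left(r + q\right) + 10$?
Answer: $0$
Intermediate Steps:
$w{\left(r,q \right)} = 10 + q + r$ ($w{\left(r,q \right)} = \left(q + r\right) + 10 = 10 + q + r$)
$w{\left(-5,-5 \right)} \left(126 + g\right) = \left(10 - 5 - 5\right) \left(126 - 82\right) = 0 \cdot 44 = 0$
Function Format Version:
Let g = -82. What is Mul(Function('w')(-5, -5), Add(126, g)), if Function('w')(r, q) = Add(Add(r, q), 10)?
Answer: 0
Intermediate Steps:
Function('w')(r, q) = Add(10, q, r) (Function('w')(r, q) = Add(Add(q, r), 10) = Add(10, q, r))
Mul(Function('w')(-5, -5), Add(126, g)) = Mul(Add(10, -5, -5), Add(126, -82)) = Mul(0, 44) = 0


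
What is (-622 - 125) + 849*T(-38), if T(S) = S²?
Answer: 1225209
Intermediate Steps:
(-622 - 125) + 849*T(-38) = (-622 - 125) + 849*(-38)² = -747 + 849*1444 = -747 + 1225956 = 1225209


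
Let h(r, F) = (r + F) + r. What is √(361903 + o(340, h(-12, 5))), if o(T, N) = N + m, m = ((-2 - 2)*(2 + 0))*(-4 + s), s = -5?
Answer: 2*√90489 ≈ 601.63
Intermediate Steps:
m = 72 (m = ((-2 - 2)*(2 + 0))*(-4 - 5) = -4*2*(-9) = -8*(-9) = 72)
h(r, F) = F + 2*r (h(r, F) = (F + r) + r = F + 2*r)
o(T, N) = 72 + N (o(T, N) = N + 72 = 72 + N)
√(361903 + o(340, h(-12, 5))) = √(361903 + (72 + (5 + 2*(-12)))) = √(361903 + (72 + (5 - 24))) = √(361903 + (72 - 19)) = √(361903 + 53) = √361956 = 2*√90489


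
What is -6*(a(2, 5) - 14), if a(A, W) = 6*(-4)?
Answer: 228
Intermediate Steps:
a(A, W) = -24
-6*(a(2, 5) - 14) = -6*(-24 - 14) = -6*(-38) = 228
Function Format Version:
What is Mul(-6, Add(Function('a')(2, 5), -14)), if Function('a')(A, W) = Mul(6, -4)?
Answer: 228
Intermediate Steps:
Function('a')(A, W) = -24
Mul(-6, Add(Function('a')(2, 5), -14)) = Mul(-6, Add(-24, -14)) = Mul(-6, -38) = 228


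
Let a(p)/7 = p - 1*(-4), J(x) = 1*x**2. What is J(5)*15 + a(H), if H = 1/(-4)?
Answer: 1605/4 ≈ 401.25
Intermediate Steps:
H = -1/4 ≈ -0.25000
J(x) = x**2
a(p) = 28 + 7*p (a(p) = 7*(p - 1*(-4)) = 7*(p + 4) = 7*(4 + p) = 28 + 7*p)
J(5)*15 + a(H) = 5**2*15 + (28 + 7*(-1/4)) = 25*15 + (28 - 7/4) = 375 + 105/4 = 1605/4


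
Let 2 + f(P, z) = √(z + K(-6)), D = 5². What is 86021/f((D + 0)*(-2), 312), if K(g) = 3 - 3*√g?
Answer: 86021/(-2 + √3*√(105 - I*√6)) ≈ 5460.9 + 71.776*I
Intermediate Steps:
D = 25
f(P, z) = -2 + √(3 + z - 3*I*√6) (f(P, z) = -2 + √(z + (3 - 3*I*√6)) = -2 + √(3 + z - 3*I*√6))
86021/f((D + 0)*(-2), 312) = 86021/(-2 + √(3 + 312 - 3*I*√6)) = 86021/(-2 + √(315 - 3*I*√6))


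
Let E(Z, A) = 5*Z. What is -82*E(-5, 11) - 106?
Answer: 1944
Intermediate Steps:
-82*E(-5, 11) - 106 = -410*(-5) - 106 = -82*(-25) - 106 = 2050 - 106 = 1944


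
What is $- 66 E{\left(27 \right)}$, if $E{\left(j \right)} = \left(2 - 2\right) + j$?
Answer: $-1782$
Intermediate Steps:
$E{\left(j \right)} = j$ ($E{\left(j \right)} = 0 + j = j$)
$- 66 E{\left(27 \right)} = \left(-66\right) 27 = -1782$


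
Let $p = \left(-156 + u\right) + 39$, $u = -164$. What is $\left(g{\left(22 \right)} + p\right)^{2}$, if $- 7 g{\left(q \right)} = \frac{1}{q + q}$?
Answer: $\frac{7490729401}{94864} \approx 78963.0$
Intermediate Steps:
$p = -281$ ($p = \left(-156 - 164\right) + 39 = -320 + 39 = -281$)
$g{\left(q \right)} = - \frac{1}{14 q}$ ($g{\left(q \right)} = - \frac{1}{7 \left(q + q\right)} = - \frac{1}{7 \cdot 2 q} = - \frac{\frac{1}{2} \frac{1}{q}}{7} = - \frac{1}{14 q}$)
$\left(g{\left(22 \right)} + p\right)^{2} = \left(- \frac{1}{14 \cdot 22} - 281\right)^{2} = \left(\left(- \frac{1}{14}\right) \frac{1}{22} - 281\right)^{2} = \left(- \frac{1}{308} - 281\right)^{2} = \left(- \frac{86549}{308}\right)^{2} = \frac{7490729401}{94864}$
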